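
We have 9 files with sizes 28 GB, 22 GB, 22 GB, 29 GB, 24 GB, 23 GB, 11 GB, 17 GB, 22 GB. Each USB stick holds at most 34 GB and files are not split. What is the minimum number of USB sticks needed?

Total = 29 + 28 + 24 + 23 + 22 + 22 + 22 + 17 + 11 = 198 GB.
Lower bound: ⌈198/34⌉ = 6 USB sticks.
Also, 7 files each exceed 17 GB, and no two of those can share a USB stick, so at least 7 USB sticks are needed.
A packing using 8 USB sticks:
  USB stick 1: 29 = 29
  USB stick 2: 28 = 28
  USB stick 3: 24 = 24
  USB stick 4: 23 + 11 = 34
  USB stick 5: 22 = 22
  USB stick 6: 22 = 22
  USB stick 7: 22 = 22
  USB stick 8: 17 = 17
No arrangement into 7 USB sticks stays within capacity, so 8 is optimal.

8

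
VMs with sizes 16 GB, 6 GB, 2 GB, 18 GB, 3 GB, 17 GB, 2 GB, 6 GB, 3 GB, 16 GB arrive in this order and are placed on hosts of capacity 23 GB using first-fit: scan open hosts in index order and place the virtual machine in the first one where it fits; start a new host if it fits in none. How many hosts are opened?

4

  16 → host 1 (new)  [load 16/23]
  6 → host 1  [load 22/23]
  2 → host 2 (new)  [load 2/23]
  18 → host 2  [load 20/23]
  3 → host 2  [load 23/23]
  17 → host 3 (new)  [load 17/23]
  2 → host 3  [load 19/23]
  6 → host 4 (new)  [load 6/23]
  3 → host 3  [load 22/23]
  16 → host 4  [load 22/23]
4 hosts opened.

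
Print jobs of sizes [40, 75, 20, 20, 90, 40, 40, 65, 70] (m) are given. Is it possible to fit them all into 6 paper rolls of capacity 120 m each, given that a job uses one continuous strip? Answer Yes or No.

Yes

A valid assignment using 5 paper rolls:
  roll 1: 90 + 20 = 110
  roll 2: 75 + 40 = 115
  roll 3: 70 + 40 = 110
  roll 4: 65 + 40 = 105
  roll 5: 20 = 20
That uses only 5 ≤ 6, so 6 paper rolls are enough.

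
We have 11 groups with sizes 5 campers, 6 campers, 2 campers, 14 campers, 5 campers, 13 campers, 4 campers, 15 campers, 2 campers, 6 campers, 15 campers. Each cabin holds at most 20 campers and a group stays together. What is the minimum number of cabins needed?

Total = 15 + 15 + 14 + 13 + 6 + 6 + 5 + 5 + 4 + 2 + 2 = 87 campers.
Lower bound: ⌈87/20⌉ = 5 cabins.
A packing using 5 cabins:
  cabin 1: 15 + 5 = 20
  cabin 2: 15 + 5 = 20
  cabin 3: 14 + 6 = 20
  cabin 4: 13 + 6 = 19
  cabin 5: 4 + 2 + 2 = 8
This matches the lower bound, so 5 is optimal.

5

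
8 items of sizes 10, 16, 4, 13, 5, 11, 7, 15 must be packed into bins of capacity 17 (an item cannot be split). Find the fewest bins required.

5

Total = 16 + 15 + 13 + 11 + 10 + 7 + 5 + 4 = 81.
Lower bound: ⌈81/17⌉ = 5 bins.
A packing using 5 bins:
  bin 1: 16 = 16
  bin 2: 15 = 15
  bin 3: 13 + 4 = 17
  bin 4: 11 + 5 = 16
  bin 5: 10 + 7 = 17
This matches the lower bound, so 5 is optimal.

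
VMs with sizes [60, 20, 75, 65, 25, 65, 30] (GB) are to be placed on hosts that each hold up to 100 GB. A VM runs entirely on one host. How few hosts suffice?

4

Total = 75 + 65 + 65 + 60 + 30 + 25 + 20 = 340 GB.
Lower bound: ⌈340/100⌉ = 4 hosts.
A packing using 4 hosts:
  host 1: 75 + 25 = 100
  host 2: 65 + 30 = 95
  host 3: 65 + 20 = 85
  host 4: 60 = 60
This matches the lower bound, so 4 is optimal.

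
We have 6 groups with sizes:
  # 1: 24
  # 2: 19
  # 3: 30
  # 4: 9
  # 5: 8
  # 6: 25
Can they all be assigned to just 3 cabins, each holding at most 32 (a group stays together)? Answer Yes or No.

No

Total = 115; ⌈115/32⌉ = 4.
At least 4 cabins are required, but only 3 are allowed.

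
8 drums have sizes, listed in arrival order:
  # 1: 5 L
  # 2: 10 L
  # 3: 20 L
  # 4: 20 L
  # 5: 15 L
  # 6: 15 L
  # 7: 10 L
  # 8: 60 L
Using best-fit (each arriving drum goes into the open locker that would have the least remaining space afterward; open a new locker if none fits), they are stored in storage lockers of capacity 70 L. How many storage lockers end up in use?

3

  5 → locker 1 (new)  [load 5/70]
  10 → locker 1  [load 15/70]
  20 → locker 1  [load 35/70]
  20 → locker 1  [load 55/70]
  15 → locker 1  [load 70/70]
  15 → locker 2 (new)  [load 15/70]
  10 → locker 2  [load 25/70]
  60 → locker 3 (new)  [load 60/70]
3 storage lockers opened.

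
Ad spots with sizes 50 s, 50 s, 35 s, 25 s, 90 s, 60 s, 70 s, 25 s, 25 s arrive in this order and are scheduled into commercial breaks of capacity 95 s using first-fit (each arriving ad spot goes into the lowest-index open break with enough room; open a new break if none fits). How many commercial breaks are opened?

5

  50 → break 1 (new)  [load 50/95]
  50 → break 2 (new)  [load 50/95]
  35 → break 1  [load 85/95]
  25 → break 2  [load 75/95]
  90 → break 3 (new)  [load 90/95]
  60 → break 4 (new)  [load 60/95]
  70 → break 5 (new)  [load 70/95]
  25 → break 4  [load 85/95]
  25 → break 5  [load 95/95]
5 commercial breaks opened.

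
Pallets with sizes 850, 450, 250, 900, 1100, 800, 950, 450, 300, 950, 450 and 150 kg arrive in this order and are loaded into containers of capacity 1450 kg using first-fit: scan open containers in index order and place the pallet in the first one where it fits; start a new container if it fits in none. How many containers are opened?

  850 → container 1 (new)  [load 850/1450]
  450 → container 1  [load 1300/1450]
  250 → container 2 (new)  [load 250/1450]
  900 → container 2  [load 1150/1450]
  1100 → container 3 (new)  [load 1100/1450]
  800 → container 4 (new)  [load 800/1450]
  950 → container 5 (new)  [load 950/1450]
  450 → container 4  [load 1250/1450]
  300 → container 2  [load 1450/1450]
  950 → container 6 (new)  [load 950/1450]
  450 → container 5  [load 1400/1450]
  150 → container 1  [load 1450/1450]
6 containers opened.

6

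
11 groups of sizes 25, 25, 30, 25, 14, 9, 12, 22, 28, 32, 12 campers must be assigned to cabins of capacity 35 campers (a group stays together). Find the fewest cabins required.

8

Total = 32 + 30 + 28 + 25 + 25 + 25 + 22 + 14 + 12 + 12 + 9 = 234 campers.
Lower bound: ⌈234/35⌉ = 7 cabins.
A packing using 8 cabins:
  cabin 1: 32 = 32
  cabin 2: 30 = 30
  cabin 3: 28 = 28
  cabin 4: 25 + 9 = 34
  cabin 5: 25 = 25
  cabin 6: 25 = 25
  cabin 7: 22 + 12 = 34
  cabin 8: 14 + 12 = 26
No arrangement into 7 cabins stays within capacity, so 8 is optimal.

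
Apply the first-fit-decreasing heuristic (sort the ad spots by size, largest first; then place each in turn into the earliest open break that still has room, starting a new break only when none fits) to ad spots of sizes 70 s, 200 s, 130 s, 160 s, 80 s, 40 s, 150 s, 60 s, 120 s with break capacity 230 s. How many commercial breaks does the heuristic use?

5

Sorted descending: 200, 160, 150, 130, 120, 80, 70, 60, 40.
  200 → break 1 (new)  [load 200/230]
  160 → break 2 (new)  [load 160/230]
  150 → break 3 (new)  [load 150/230]
  130 → break 4 (new)  [load 130/230]
  120 → break 5 (new)  [load 120/230]
  80 → break 3  [load 230/230]
  70 → break 2  [load 230/230]
  60 → break 4  [load 190/230]
  40 → break 4  [load 230/230]
5 commercial breaks opened.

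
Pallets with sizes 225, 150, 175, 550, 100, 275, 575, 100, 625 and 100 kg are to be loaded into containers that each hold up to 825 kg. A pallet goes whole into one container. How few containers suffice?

4

Total = 625 + 575 + 550 + 275 + 225 + 175 + 150 + 100 + 100 + 100 = 2875 kg.
Lower bound: ⌈2875/825⌉ = 4 containers.
A packing using 4 containers:
  container 1: 625 + 175 = 800
  container 2: 575 + 225 = 800
  container 3: 550 + 275 = 825
  container 4: 150 + 100 + 100 + 100 = 450
This matches the lower bound, so 4 is optimal.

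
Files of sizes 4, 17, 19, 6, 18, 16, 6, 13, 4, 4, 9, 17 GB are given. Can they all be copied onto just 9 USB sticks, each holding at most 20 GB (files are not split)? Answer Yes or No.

Yes

A valid assignment using 8 USB sticks:
  USB stick 1: 19 = 19
  USB stick 2: 18 = 18
  USB stick 3: 17 = 17
  USB stick 4: 17 = 17
  USB stick 5: 16 + 4 = 20
  USB stick 6: 13 + 6 = 19
  USB stick 7: 9 + 6 + 4 = 19
  USB stick 8: 4 = 4
That uses only 8 ≤ 9, so 9 USB sticks are enough.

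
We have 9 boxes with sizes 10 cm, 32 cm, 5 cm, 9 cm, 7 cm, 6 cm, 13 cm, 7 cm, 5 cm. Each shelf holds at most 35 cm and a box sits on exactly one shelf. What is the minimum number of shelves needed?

3

Total = 32 + 13 + 10 + 9 + 7 + 7 + 6 + 5 + 5 = 94 cm.
Lower bound: ⌈94/35⌉ = 3 shelves.
A packing using 3 shelves:
  shelf 1: 32 = 32
  shelf 2: 13 + 10 + 9 = 32
  shelf 3: 7 + 7 + 6 + 5 + 5 = 30
This matches the lower bound, so 3 is optimal.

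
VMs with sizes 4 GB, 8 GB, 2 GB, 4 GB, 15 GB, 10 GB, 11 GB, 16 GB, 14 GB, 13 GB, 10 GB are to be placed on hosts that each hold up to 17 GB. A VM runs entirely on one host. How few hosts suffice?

8

Total = 16 + 15 + 14 + 13 + 11 + 10 + 10 + 8 + 4 + 4 + 2 = 107 GB.
Lower bound: ⌈107/17⌉ = 7 hosts.
A packing using 8 hosts:
  host 1: 16 = 16
  host 2: 15 + 2 = 17
  host 3: 14 = 14
  host 4: 13 + 4 = 17
  host 5: 11 + 4 = 15
  host 6: 10 = 10
  host 7: 10 = 10
  host 8: 8 = 8
No arrangement into 7 hosts stays within capacity, so 8 is optimal.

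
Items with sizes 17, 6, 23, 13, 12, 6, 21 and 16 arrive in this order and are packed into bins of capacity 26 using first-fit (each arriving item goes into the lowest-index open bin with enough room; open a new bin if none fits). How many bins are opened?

5

  17 → bin 1 (new)  [load 17/26]
  6 → bin 1  [load 23/26]
  23 → bin 2 (new)  [load 23/26]
  13 → bin 3 (new)  [load 13/26]
  12 → bin 3  [load 25/26]
  6 → bin 4 (new)  [load 6/26]
  21 → bin 5 (new)  [load 21/26]
  16 → bin 4  [load 22/26]
5 bins opened.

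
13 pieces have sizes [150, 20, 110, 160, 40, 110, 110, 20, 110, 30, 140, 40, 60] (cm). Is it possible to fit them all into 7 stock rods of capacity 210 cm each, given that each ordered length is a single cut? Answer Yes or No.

A valid assignment using 7 stock rods:
  stock rod 1: 160 + 40 = 200
  stock rod 2: 150 + 60 = 210
  stock rod 3: 140 + 40 + 30 = 210
  stock rod 4: 110 + 20 + 20 = 150
  stock rod 5: 110 = 110
  stock rod 6: 110 = 110
  stock rod 7: 110 = 110
Every load is within 210 cm, so 7 stock rods suffice.

Yes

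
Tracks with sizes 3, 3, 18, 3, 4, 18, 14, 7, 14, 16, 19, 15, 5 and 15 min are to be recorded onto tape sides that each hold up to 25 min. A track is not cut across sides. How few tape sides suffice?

8

Total = 19 + 18 + 18 + 16 + 15 + 15 + 14 + 14 + 7 + 5 + 4 + 3 + 3 + 3 = 154 min.
Lower bound: ⌈154/25⌉ = 7 tape sides.
Also, 8 tracks each exceed 25/2 min, and no two of those can share a side, so at least 8 tape sides are needed.
A packing using 8 tape sides:
  side 1: 19 + 5 = 24
  side 2: 18 + 7 = 25
  side 3: 18 + 4 + 3 = 25
  side 4: 16 + 3 + 3 = 22
  side 5: 15 = 15
  side 6: 15 = 15
  side 7: 14 = 14
  side 8: 14 = 14
This matches the lower bound, so 8 is optimal.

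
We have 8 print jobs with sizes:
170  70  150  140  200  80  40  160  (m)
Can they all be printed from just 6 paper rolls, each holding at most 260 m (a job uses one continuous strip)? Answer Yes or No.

A valid assignment using 5 paper rolls:
  roll 1: 200 + 40 = 240
  roll 2: 170 + 80 = 250
  roll 3: 160 + 70 = 230
  roll 4: 150 = 150
  roll 5: 140 = 140
That uses only 5 ≤ 6, so 6 paper rolls are enough.

Yes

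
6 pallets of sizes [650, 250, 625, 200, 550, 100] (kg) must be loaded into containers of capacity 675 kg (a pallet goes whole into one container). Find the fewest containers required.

4

Total = 650 + 625 + 550 + 250 + 200 + 100 = 2375 kg.
Lower bound: ⌈2375/675⌉ = 4 containers.
A packing using 4 containers:
  container 1: 650 = 650
  container 2: 625 = 625
  container 3: 550 + 100 = 650
  container 4: 250 + 200 = 450
This matches the lower bound, so 4 is optimal.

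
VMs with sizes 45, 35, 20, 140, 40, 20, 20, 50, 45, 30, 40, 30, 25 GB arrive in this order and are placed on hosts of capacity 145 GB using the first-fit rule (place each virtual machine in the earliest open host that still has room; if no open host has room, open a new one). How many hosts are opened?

4

  45 → host 1 (new)  [load 45/145]
  35 → host 1  [load 80/145]
  20 → host 1  [load 100/145]
  140 → host 2 (new)  [load 140/145]
  40 → host 1  [load 140/145]
  20 → host 3 (new)  [load 20/145]
  20 → host 3  [load 40/145]
  50 → host 3  [load 90/145]
  45 → host 3  [load 135/145]
  30 → host 4 (new)  [load 30/145]
  40 → host 4  [load 70/145]
  30 → host 4  [load 100/145]
  25 → host 4  [load 125/145]
4 hosts opened.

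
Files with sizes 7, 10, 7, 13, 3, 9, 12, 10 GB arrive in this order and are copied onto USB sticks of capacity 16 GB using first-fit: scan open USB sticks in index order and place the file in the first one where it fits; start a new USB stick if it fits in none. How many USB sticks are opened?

  7 → USB stick 1 (new)  [load 7/16]
  10 → USB stick 2 (new)  [load 10/16]
  7 → USB stick 1  [load 14/16]
  13 → USB stick 3 (new)  [load 13/16]
  3 → USB stick 2  [load 13/16]
  9 → USB stick 4 (new)  [load 9/16]
  12 → USB stick 5 (new)  [load 12/16]
  10 → USB stick 6 (new)  [load 10/16]
6 USB sticks opened.

6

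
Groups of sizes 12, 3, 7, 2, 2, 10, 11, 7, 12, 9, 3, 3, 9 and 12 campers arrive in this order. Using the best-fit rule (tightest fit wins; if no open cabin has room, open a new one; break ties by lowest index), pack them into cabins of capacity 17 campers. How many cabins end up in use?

  12 → cabin 1 (new)  [load 12/17]
  3 → cabin 1  [load 15/17]
  7 → cabin 2 (new)  [load 7/17]
  2 → cabin 1  [load 17/17]
  2 → cabin 2  [load 9/17]
  10 → cabin 3 (new)  [load 10/17]
  11 → cabin 4 (new)  [load 11/17]
  7 → cabin 3  [load 17/17]
  12 → cabin 5 (new)  [load 12/17]
  9 → cabin 6 (new)  [load 9/17]
  3 → cabin 5  [load 15/17]
  3 → cabin 4  [load 14/17]
  9 → cabin 7 (new)  [load 9/17]
  12 → cabin 8 (new)  [load 12/17]
8 cabins opened.

8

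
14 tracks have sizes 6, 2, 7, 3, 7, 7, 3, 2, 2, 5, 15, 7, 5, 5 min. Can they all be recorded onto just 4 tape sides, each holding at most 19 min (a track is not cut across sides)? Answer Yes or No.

Yes

A valid assignment using 4 tape sides:
  side 1: 15 + 2 + 2 = 19
  side 2: 7 + 7 + 5 = 19
  side 3: 7 + 7 + 5 = 19
  side 4: 6 + 5 + 3 + 3 + 2 = 19
Every load is within 19 min, so 4 tape sides suffice.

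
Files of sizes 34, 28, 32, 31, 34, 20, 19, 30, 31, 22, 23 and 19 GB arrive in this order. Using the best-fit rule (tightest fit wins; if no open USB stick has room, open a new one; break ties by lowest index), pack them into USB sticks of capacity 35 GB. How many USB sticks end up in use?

  34 → USB stick 1 (new)  [load 34/35]
  28 → USB stick 2 (new)  [load 28/35]
  32 → USB stick 3 (new)  [load 32/35]
  31 → USB stick 4 (new)  [load 31/35]
  34 → USB stick 5 (new)  [load 34/35]
  20 → USB stick 6 (new)  [load 20/35]
  19 → USB stick 7 (new)  [load 19/35]
  30 → USB stick 8 (new)  [load 30/35]
  31 → USB stick 9 (new)  [load 31/35]
  22 → USB stick 10 (new)  [load 22/35]
  23 → USB stick 11 (new)  [load 23/35]
  19 → USB stick 12 (new)  [load 19/35]
12 USB sticks opened.

12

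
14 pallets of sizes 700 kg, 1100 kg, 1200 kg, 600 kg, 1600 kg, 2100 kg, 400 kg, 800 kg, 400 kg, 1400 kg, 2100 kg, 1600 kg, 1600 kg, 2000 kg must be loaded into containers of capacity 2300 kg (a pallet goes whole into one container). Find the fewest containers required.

Total = 2100 + 2100 + 2000 + 1600 + 1600 + 1600 + 1400 + 1200 + 1100 + 800 + 700 + 600 + 400 + 400 = 17600 kg.
Lower bound: ⌈17600/2300⌉ = 8 containers.
A packing using 9 containers:
  container 1: 2100 = 2100
  container 2: 2100 = 2100
  container 3: 2000 = 2000
  container 4: 1600 + 700 = 2300
  container 5: 1600 + 600 = 2200
  container 6: 1600 + 400 = 2000
  container 7: 1400 + 800 = 2200
  container 8: 1200 + 1100 = 2300
  container 9: 400 = 400
No arrangement into 8 containers stays within capacity, so 9 is optimal.

9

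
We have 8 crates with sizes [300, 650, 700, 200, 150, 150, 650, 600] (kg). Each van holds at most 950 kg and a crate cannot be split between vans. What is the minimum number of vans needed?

Total = 700 + 650 + 650 + 600 + 300 + 200 + 150 + 150 = 3400 kg.
Lower bound: ⌈3400/950⌉ = 4 vans.
A packing using 4 vans:
  van 1: 700 + 200 = 900
  van 2: 650 + 300 = 950
  van 3: 650 + 150 + 150 = 950
  van 4: 600 = 600
This matches the lower bound, so 4 is optimal.

4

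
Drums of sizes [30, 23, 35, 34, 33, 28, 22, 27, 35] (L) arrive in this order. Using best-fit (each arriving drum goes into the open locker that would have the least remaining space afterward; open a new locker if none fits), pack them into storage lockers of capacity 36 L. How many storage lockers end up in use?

  30 → locker 1 (new)  [load 30/36]
  23 → locker 2 (new)  [load 23/36]
  35 → locker 3 (new)  [load 35/36]
  34 → locker 4 (new)  [load 34/36]
  33 → locker 5 (new)  [load 33/36]
  28 → locker 6 (new)  [load 28/36]
  22 → locker 7 (new)  [load 22/36]
  27 → locker 8 (new)  [load 27/36]
  35 → locker 9 (new)  [load 35/36]
9 storage lockers opened.

9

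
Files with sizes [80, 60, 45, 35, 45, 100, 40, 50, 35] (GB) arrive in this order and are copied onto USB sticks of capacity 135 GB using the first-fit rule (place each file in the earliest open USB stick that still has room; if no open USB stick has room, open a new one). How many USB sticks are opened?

  80 → USB stick 1 (new)  [load 80/135]
  60 → USB stick 2 (new)  [load 60/135]
  45 → USB stick 1  [load 125/135]
  35 → USB stick 2  [load 95/135]
  45 → USB stick 3 (new)  [load 45/135]
  100 → USB stick 4 (new)  [load 100/135]
  40 → USB stick 2  [load 135/135]
  50 → USB stick 3  [load 95/135]
  35 → USB stick 3  [load 130/135]
4 USB sticks opened.

4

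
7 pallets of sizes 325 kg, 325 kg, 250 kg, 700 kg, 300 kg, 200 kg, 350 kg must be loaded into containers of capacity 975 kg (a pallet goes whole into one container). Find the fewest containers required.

Total = 700 + 350 + 325 + 325 + 300 + 250 + 200 = 2450 kg.
Lower bound: ⌈2450/975⌉ = 3 containers.
A packing using 3 containers:
  container 1: 700 + 250 = 950
  container 2: 350 + 325 + 300 = 975
  container 3: 325 + 200 = 525
This matches the lower bound, so 3 is optimal.

3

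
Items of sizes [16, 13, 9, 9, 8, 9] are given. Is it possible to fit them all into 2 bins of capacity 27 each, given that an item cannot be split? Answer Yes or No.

Total = 64; ⌈64/27⌉ = 3.
At least 3 bins are required, but only 2 are allowed.

No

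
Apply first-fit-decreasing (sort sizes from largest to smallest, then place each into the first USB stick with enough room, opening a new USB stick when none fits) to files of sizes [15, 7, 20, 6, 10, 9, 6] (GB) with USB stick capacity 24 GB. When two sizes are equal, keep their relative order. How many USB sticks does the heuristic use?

Sorted descending: 20, 15, 10, 9, 7, 6, 6.
  20 → USB stick 1 (new)  [load 20/24]
  15 → USB stick 2 (new)  [load 15/24]
  10 → USB stick 3 (new)  [load 10/24]
  9 → USB stick 2  [load 24/24]
  7 → USB stick 3  [load 17/24]
  6 → USB stick 3  [load 23/24]
  6 → USB stick 4 (new)  [load 6/24]
4 USB sticks opened.

4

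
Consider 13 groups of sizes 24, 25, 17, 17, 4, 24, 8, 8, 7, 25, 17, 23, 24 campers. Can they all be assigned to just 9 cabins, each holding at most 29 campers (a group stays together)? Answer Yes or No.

Yes

A valid assignment using 9 cabins:
  cabin 1: 25 + 4 = 29
  cabin 2: 25 = 25
  cabin 3: 24 = 24
  cabin 4: 24 = 24
  cabin 5: 24 = 24
  cabin 6: 23 = 23
  cabin 7: 17 + 8 = 25
  cabin 8: 17 + 8 = 25
  cabin 9: 17 + 7 = 24
Every load is within 29 campers, so 9 cabins suffice.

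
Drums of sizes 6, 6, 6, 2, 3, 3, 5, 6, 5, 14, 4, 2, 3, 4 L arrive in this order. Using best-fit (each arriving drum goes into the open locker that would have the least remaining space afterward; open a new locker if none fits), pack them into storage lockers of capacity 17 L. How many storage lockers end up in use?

  6 → locker 1 (new)  [load 6/17]
  6 → locker 1  [load 12/17]
  6 → locker 2 (new)  [load 6/17]
  2 → locker 1  [load 14/17]
  3 → locker 1  [load 17/17]
  3 → locker 2  [load 9/17]
  5 → locker 2  [load 14/17]
  6 → locker 3 (new)  [load 6/17]
  5 → locker 3  [load 11/17]
  14 → locker 4 (new)  [load 14/17]
  4 → locker 3  [load 15/17]
  2 → locker 3  [load 17/17]
  3 → locker 2  [load 17/17]
  4 → locker 5 (new)  [load 4/17]
5 storage lockers opened.

5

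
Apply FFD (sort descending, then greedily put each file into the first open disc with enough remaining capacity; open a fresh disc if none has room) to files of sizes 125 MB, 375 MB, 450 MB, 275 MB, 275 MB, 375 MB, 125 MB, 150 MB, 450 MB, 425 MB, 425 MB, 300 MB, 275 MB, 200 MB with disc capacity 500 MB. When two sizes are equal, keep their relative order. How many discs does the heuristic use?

10

Sorted descending: 450, 450, 425, 425, 375, 375, 300, 275, 275, 275, 200, 150, 125, 125.
  450 → disc 1 (new)  [load 450/500]
  450 → disc 2 (new)  [load 450/500]
  425 → disc 3 (new)  [load 425/500]
  425 → disc 4 (new)  [load 425/500]
  375 → disc 5 (new)  [load 375/500]
  375 → disc 6 (new)  [load 375/500]
  300 → disc 7 (new)  [load 300/500]
  275 → disc 8 (new)  [load 275/500]
  275 → disc 9 (new)  [load 275/500]
  275 → disc 10 (new)  [load 275/500]
  200 → disc 7  [load 500/500]
  150 → disc 8  [load 425/500]
  125 → disc 5  [load 500/500]
  125 → disc 6  [load 500/500]
10 discs opened.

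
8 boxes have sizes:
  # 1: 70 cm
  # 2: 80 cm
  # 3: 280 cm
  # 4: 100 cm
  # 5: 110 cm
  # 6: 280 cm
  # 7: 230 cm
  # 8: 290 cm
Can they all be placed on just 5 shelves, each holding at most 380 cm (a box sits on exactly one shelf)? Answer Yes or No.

Yes

A valid assignment using 4 shelves:
  shelf 1: 290 + 80 = 370
  shelf 2: 280 + 100 = 380
  shelf 3: 280 + 70 = 350
  shelf 4: 230 + 110 = 340
That uses only 4 ≤ 5, so 5 shelves are enough.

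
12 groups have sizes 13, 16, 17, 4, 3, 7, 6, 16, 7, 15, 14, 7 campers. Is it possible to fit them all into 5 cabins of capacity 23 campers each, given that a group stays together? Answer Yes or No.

No

Total = 125 campers; ⌈125/23⌉ = 6.
At least 6 cabins are required, but only 5 are allowed.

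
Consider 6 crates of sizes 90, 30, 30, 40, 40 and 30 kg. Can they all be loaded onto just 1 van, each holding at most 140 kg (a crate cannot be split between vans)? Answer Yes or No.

Total = 260 kg; ⌈260/140⌉ = 2.
At least 2 vans are required, but only 1 is allowed.

No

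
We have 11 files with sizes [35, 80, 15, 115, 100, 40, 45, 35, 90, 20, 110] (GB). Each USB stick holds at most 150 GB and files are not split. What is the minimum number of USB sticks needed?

Total = 115 + 110 + 100 + 90 + 80 + 45 + 40 + 35 + 35 + 20 + 15 = 685 GB.
Lower bound: ⌈685/150⌉ = 5 USB sticks.
A packing using 5 USB sticks:
  USB stick 1: 115 + 35 = 150
  USB stick 2: 110 + 40 = 150
  USB stick 3: 100 + 45 = 145
  USB stick 4: 90 + 35 + 20 = 145
  USB stick 5: 80 + 15 = 95
This matches the lower bound, so 5 is optimal.

5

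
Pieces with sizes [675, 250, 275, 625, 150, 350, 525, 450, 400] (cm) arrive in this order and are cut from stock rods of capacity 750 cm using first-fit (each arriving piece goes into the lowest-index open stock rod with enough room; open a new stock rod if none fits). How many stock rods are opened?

  675 → stock rod 1 (new)  [load 675/750]
  250 → stock rod 2 (new)  [load 250/750]
  275 → stock rod 2  [load 525/750]
  625 → stock rod 3 (new)  [load 625/750]
  150 → stock rod 2  [load 675/750]
  350 → stock rod 4 (new)  [load 350/750]
  525 → stock rod 5 (new)  [load 525/750]
  450 → stock rod 6 (new)  [load 450/750]
  400 → stock rod 4  [load 750/750]
6 stock rods opened.

6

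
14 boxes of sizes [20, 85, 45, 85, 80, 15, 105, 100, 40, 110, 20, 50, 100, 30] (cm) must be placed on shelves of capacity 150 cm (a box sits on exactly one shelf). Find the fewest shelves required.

Total = 110 + 105 + 100 + 100 + 85 + 85 + 80 + 50 + 45 + 40 + 30 + 20 + 20 + 15 = 885 cm.
Lower bound: ⌈885/150⌉ = 6 shelves.
Also, 7 boxes each exceed 75 cm, and no two of those can share a shelf, so at least 7 shelves are needed.
A packing using 7 shelves:
  shelf 1: 110 + 40 = 150
  shelf 2: 105 + 45 = 150
  shelf 3: 100 + 50 = 150
  shelf 4: 100 + 30 + 20 = 150
  shelf 5: 85 + 20 + 15 = 120
  shelf 6: 85 = 85
  shelf 7: 80 = 80
This matches the lower bound, so 7 is optimal.

7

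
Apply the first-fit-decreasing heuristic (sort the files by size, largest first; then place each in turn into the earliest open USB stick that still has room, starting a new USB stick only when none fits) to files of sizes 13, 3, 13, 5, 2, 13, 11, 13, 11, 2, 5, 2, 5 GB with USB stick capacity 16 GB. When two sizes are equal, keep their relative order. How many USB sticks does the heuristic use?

7

Sorted descending: 13, 13, 13, 13, 11, 11, 5, 5, 5, 3, 2, 2, 2.
  13 → USB stick 1 (new)  [load 13/16]
  13 → USB stick 2 (new)  [load 13/16]
  13 → USB stick 3 (new)  [load 13/16]
  13 → USB stick 4 (new)  [load 13/16]
  11 → USB stick 5 (new)  [load 11/16]
  11 → USB stick 6 (new)  [load 11/16]
  5 → USB stick 5  [load 16/16]
  5 → USB stick 6  [load 16/16]
  5 → USB stick 7 (new)  [load 5/16]
  3 → USB stick 1  [load 16/16]
  2 → USB stick 2  [load 15/16]
  2 → USB stick 3  [load 15/16]
  2 → USB stick 4  [load 15/16]
7 USB sticks opened.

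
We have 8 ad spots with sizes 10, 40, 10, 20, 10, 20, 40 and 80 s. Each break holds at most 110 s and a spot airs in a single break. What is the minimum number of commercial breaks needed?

Total = 80 + 40 + 40 + 20 + 20 + 10 + 10 + 10 = 230 s.
Lower bound: ⌈230/110⌉ = 3 commercial breaks.
A packing using 3 commercial breaks:
  break 1: 80 + 20 + 10 = 110
  break 2: 40 + 40 + 20 + 10 = 110
  break 3: 10 = 10
This matches the lower bound, so 3 is optimal.

3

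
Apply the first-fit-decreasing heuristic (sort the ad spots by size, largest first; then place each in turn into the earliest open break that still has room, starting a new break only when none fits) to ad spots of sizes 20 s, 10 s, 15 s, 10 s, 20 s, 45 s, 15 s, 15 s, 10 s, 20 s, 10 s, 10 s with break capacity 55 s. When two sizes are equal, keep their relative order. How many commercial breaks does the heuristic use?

Sorted descending: 45, 20, 20, 20, 15, 15, 15, 10, 10, 10, 10, 10.
  45 → break 1 (new)  [load 45/55]
  20 → break 2 (new)  [load 20/55]
  20 → break 2  [load 40/55]
  20 → break 3 (new)  [load 20/55]
  15 → break 2  [load 55/55]
  15 → break 3  [load 35/55]
  15 → break 3  [load 50/55]
  10 → break 1  [load 55/55]
  10 → break 4 (new)  [load 10/55]
  10 → break 4  [load 20/55]
  10 → break 4  [load 30/55]
  10 → break 4  [load 40/55]
4 commercial breaks opened.

4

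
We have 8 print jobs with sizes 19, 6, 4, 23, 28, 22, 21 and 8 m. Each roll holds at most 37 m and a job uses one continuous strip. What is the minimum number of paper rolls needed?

5

Total = 28 + 23 + 22 + 21 + 19 + 8 + 6 + 4 = 131 m.
Lower bound: ⌈131/37⌉ = 4 paper rolls.
Also, 5 print jobs each exceed 37/2 m, and no two of those can share a roll, so at least 5 paper rolls are needed.
A packing using 5 paper rolls:
  roll 1: 28 + 8 = 36
  roll 2: 23 + 6 + 4 = 33
  roll 3: 22 = 22
  roll 4: 21 = 21
  roll 5: 19 = 19
This matches the lower bound, so 5 is optimal.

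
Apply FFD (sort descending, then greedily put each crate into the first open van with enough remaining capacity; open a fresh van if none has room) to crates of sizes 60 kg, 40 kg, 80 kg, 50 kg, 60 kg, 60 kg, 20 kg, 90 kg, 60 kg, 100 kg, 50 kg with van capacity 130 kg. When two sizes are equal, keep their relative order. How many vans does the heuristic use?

Sorted descending: 100, 90, 80, 60, 60, 60, 60, 50, 50, 40, 20.
  100 → van 1 (new)  [load 100/130]
  90 → van 2 (new)  [load 90/130]
  80 → van 3 (new)  [load 80/130]
  60 → van 4 (new)  [load 60/130]
  60 → van 4  [load 120/130]
  60 → van 5 (new)  [load 60/130]
  60 → van 5  [load 120/130]
  50 → van 3  [load 130/130]
  50 → van 6 (new)  [load 50/130]
  40 → van 2  [load 130/130]
  20 → van 1  [load 120/130]
6 vans opened.

6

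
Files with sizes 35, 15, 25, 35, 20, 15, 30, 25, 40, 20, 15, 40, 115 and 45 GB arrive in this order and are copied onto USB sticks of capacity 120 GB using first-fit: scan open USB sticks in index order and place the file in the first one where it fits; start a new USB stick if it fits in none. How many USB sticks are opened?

  35 → USB stick 1 (new)  [load 35/120]
  15 → USB stick 1  [load 50/120]
  25 → USB stick 1  [load 75/120]
  35 → USB stick 1  [load 110/120]
  20 → USB stick 2 (new)  [load 20/120]
  15 → USB stick 2  [load 35/120]
  30 → USB stick 2  [load 65/120]
  25 → USB stick 2  [load 90/120]
  40 → USB stick 3 (new)  [load 40/120]
  20 → USB stick 2  [load 110/120]
  15 → USB stick 3  [load 55/120]
  40 → USB stick 3  [load 95/120]
  115 → USB stick 4 (new)  [load 115/120]
  45 → USB stick 5 (new)  [load 45/120]
5 USB sticks opened.

5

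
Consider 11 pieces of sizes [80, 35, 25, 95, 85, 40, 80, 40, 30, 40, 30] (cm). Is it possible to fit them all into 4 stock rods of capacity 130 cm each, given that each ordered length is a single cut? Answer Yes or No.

Total = 580 cm; ⌈580/130⌉ = 5.
At least 5 stock rods are required, but only 4 are allowed.

No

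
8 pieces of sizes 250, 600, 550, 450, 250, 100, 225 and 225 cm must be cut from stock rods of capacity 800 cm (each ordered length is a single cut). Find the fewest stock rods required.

4

Total = 600 + 550 + 450 + 250 + 250 + 225 + 225 + 100 = 2650 cm.
Lower bound: ⌈2650/800⌉ = 4 stock rods.
A packing using 4 stock rods:
  stock rod 1: 600 + 100 = 700
  stock rod 2: 550 + 250 = 800
  stock rod 3: 450 + 250 = 700
  stock rod 4: 225 + 225 = 450
This matches the lower bound, so 4 is optimal.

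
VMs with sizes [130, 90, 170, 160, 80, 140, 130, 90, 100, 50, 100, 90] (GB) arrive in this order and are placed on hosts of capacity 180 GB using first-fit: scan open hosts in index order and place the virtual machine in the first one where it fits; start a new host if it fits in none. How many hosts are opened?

  130 → host 1 (new)  [load 130/180]
  90 → host 2 (new)  [load 90/180]
  170 → host 3 (new)  [load 170/180]
  160 → host 4 (new)  [load 160/180]
  80 → host 2  [load 170/180]
  140 → host 5 (new)  [load 140/180]
  130 → host 6 (new)  [load 130/180]
  90 → host 7 (new)  [load 90/180]
  100 → host 8 (new)  [load 100/180]
  50 → host 1  [load 180/180]
  100 → host 9 (new)  [load 100/180]
  90 → host 7  [load 180/180]
9 hosts opened.

9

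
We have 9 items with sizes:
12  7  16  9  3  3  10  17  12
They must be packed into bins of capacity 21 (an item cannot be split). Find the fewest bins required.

Total = 17 + 16 + 12 + 12 + 10 + 9 + 7 + 3 + 3 = 89.
Lower bound: ⌈89/21⌉ = 5 bins.
A packing using 5 bins:
  bin 1: 17 + 3 = 20
  bin 2: 16 + 3 = 19
  bin 3: 12 + 9 = 21
  bin 4: 12 + 7 = 19
  bin 5: 10 = 10
This matches the lower bound, so 5 is optimal.

5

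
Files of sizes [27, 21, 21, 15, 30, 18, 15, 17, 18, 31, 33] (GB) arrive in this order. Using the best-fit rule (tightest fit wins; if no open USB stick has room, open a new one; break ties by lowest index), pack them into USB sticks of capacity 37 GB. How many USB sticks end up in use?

8

  27 → USB stick 1 (new)  [load 27/37]
  21 → USB stick 2 (new)  [load 21/37]
  21 → USB stick 3 (new)  [load 21/37]
  15 → USB stick 2  [load 36/37]
  30 → USB stick 4 (new)  [load 30/37]
  18 → USB stick 5 (new)  [load 18/37]
  15 → USB stick 3  [load 36/37]
  17 → USB stick 5  [load 35/37]
  18 → USB stick 6 (new)  [load 18/37]
  31 → USB stick 7 (new)  [load 31/37]
  33 → USB stick 8 (new)  [load 33/37]
8 USB sticks opened.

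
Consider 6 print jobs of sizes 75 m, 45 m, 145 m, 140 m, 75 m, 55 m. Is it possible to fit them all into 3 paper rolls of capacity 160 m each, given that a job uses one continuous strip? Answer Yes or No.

Total = 535 m; ⌈535/160⌉ = 4.
At least 4 paper rolls are required, but only 3 are allowed.

No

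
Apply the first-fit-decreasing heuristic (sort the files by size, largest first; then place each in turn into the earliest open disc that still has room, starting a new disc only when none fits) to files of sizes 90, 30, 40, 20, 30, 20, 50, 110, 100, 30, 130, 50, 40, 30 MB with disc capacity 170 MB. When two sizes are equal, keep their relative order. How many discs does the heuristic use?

5

Sorted descending: 130, 110, 100, 90, 50, 50, 40, 40, 30, 30, 30, 30, 20, 20.
  130 → disc 1 (new)  [load 130/170]
  110 → disc 2 (new)  [load 110/170]
  100 → disc 3 (new)  [load 100/170]
  90 → disc 4 (new)  [load 90/170]
  50 → disc 2  [load 160/170]
  50 → disc 3  [load 150/170]
  40 → disc 1  [load 170/170]
  40 → disc 4  [load 130/170]
  30 → disc 4  [load 160/170]
  30 → disc 5 (new)  [load 30/170]
  30 → disc 5  [load 60/170]
  30 → disc 5  [load 90/170]
  20 → disc 3  [load 170/170]
  20 → disc 5  [load 110/170]
5 discs opened.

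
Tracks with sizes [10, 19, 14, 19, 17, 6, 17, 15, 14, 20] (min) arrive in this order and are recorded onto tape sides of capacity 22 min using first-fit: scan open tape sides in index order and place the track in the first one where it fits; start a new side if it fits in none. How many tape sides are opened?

9

  10 → side 1 (new)  [load 10/22]
  19 → side 2 (new)  [load 19/22]
  14 → side 3 (new)  [load 14/22]
  19 → side 4 (new)  [load 19/22]
  17 → side 5 (new)  [load 17/22]
  6 → side 1  [load 16/22]
  17 → side 6 (new)  [load 17/22]
  15 → side 7 (new)  [load 15/22]
  14 → side 8 (new)  [load 14/22]
  20 → side 9 (new)  [load 20/22]
9 tape sides opened.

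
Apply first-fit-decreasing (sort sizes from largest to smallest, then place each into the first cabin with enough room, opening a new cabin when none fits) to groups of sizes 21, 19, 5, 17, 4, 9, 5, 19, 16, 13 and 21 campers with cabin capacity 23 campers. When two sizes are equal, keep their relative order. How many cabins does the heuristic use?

Sorted descending: 21, 21, 19, 19, 17, 16, 13, 9, 5, 5, 4.
  21 → cabin 1 (new)  [load 21/23]
  21 → cabin 2 (new)  [load 21/23]
  19 → cabin 3 (new)  [load 19/23]
  19 → cabin 4 (new)  [load 19/23]
  17 → cabin 5 (new)  [load 17/23]
  16 → cabin 6 (new)  [load 16/23]
  13 → cabin 7 (new)  [load 13/23]
  9 → cabin 7  [load 22/23]
  5 → cabin 5  [load 22/23]
  5 → cabin 6  [load 21/23]
  4 → cabin 3  [load 23/23]
7 cabins opened.

7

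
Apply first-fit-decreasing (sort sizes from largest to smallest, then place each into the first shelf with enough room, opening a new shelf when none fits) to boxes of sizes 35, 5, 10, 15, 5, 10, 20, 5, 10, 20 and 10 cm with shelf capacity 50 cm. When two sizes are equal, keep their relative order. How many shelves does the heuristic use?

Sorted descending: 35, 20, 20, 15, 10, 10, 10, 10, 5, 5, 5.
  35 → shelf 1 (new)  [load 35/50]
  20 → shelf 2 (new)  [load 20/50]
  20 → shelf 2  [load 40/50]
  15 → shelf 1  [load 50/50]
  10 → shelf 2  [load 50/50]
  10 → shelf 3 (new)  [load 10/50]
  10 → shelf 3  [load 20/50]
  10 → shelf 3  [load 30/50]
  5 → shelf 3  [load 35/50]
  5 → shelf 3  [load 40/50]
  5 → shelf 3  [load 45/50]
3 shelves opened.

3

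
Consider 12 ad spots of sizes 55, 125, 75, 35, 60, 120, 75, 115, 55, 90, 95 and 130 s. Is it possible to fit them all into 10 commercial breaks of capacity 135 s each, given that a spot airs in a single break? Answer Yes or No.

Yes

A valid assignment using 9 commercial breaks:
  break 1: 130 = 130
  break 2: 125 = 125
  break 3: 120 = 120
  break 4: 115 = 115
  break 5: 95 + 35 = 130
  break 6: 90 = 90
  break 7: 75 + 60 = 135
  break 8: 75 + 55 = 130
  break 9: 55 = 55
That uses only 9 ≤ 10, so 10 commercial breaks are enough.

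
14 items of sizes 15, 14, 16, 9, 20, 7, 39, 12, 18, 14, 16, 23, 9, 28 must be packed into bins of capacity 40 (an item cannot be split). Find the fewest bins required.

7

Total = 39 + 28 + 23 + 20 + 18 + 16 + 16 + 15 + 14 + 14 + 12 + 9 + 9 + 7 = 240.
Lower bound: ⌈240/40⌉ = 6 bins.
A packing using 7 bins:
  bin 1: 39 = 39
  bin 2: 28 + 12 = 40
  bin 3: 23 + 16 = 39
  bin 4: 20 + 18 = 38
  bin 5: 16 + 15 + 9 = 40
  bin 6: 14 + 14 + 9 = 37
  bin 7: 7 = 7
No arrangement into 6 bins stays within capacity, so 7 is optimal.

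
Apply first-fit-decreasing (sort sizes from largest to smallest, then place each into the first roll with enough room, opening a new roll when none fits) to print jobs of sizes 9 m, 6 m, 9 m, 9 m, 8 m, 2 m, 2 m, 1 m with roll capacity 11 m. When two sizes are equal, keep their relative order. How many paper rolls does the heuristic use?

5

Sorted descending: 9, 9, 9, 8, 6, 2, 2, 1.
  9 → roll 1 (new)  [load 9/11]
  9 → roll 2 (new)  [load 9/11]
  9 → roll 3 (new)  [load 9/11]
  8 → roll 4 (new)  [load 8/11]
  6 → roll 5 (new)  [load 6/11]
  2 → roll 1  [load 11/11]
  2 → roll 2  [load 11/11]
  1 → roll 3  [load 10/11]
5 paper rolls opened.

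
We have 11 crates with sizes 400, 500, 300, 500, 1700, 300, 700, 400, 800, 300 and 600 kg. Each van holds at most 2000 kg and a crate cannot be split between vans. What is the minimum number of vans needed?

4

Total = 1700 + 800 + 700 + 600 + 500 + 500 + 400 + 400 + 300 + 300 + 300 = 6500 kg.
Lower bound: ⌈6500/2000⌉ = 4 vans.
A packing using 4 vans:
  van 1: 1700 + 300 = 2000
  van 2: 800 + 700 + 500 = 2000
  van 3: 600 + 500 + 400 + 400 = 1900
  van 4: 300 + 300 = 600
This matches the lower bound, so 4 is optimal.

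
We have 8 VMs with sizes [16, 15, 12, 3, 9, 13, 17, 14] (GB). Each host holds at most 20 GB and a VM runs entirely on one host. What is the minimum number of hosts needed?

7

Total = 17 + 16 + 15 + 14 + 13 + 12 + 9 + 3 = 99 GB.
Lower bound: ⌈99/20⌉ = 5 hosts.
Also, 6 VMs each exceed 10 GB, and no two of those can share a host, so at least 6 hosts are needed.
A packing using 7 hosts:
  host 1: 17 + 3 = 20
  host 2: 16 = 16
  host 3: 15 = 15
  host 4: 14 = 14
  host 5: 13 = 13
  host 6: 12 = 12
  host 7: 9 = 9
No arrangement into 6 hosts stays within capacity, so 7 is optimal.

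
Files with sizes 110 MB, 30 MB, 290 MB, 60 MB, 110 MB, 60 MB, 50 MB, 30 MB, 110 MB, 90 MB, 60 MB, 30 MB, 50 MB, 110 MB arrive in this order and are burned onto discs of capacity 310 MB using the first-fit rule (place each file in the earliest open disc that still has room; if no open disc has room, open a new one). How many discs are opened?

4

  110 → disc 1 (new)  [load 110/310]
  30 → disc 1  [load 140/310]
  290 → disc 2 (new)  [load 290/310]
  60 → disc 1  [load 200/310]
  110 → disc 1  [load 310/310]
  60 → disc 3 (new)  [load 60/310]
  50 → disc 3  [load 110/310]
  30 → disc 3  [load 140/310]
  110 → disc 3  [load 250/310]
  90 → disc 4 (new)  [load 90/310]
  60 → disc 3  [load 310/310]
  30 → disc 4  [load 120/310]
  50 → disc 4  [load 170/310]
  110 → disc 4  [load 280/310]
4 discs opened.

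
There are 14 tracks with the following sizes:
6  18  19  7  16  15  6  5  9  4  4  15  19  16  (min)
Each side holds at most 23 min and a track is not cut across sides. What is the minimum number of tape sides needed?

8

Total = 19 + 19 + 18 + 16 + 16 + 15 + 15 + 9 + 7 + 6 + 6 + 5 + 4 + 4 = 159 min.
Lower bound: ⌈159/23⌉ = 7 tape sides.
A packing using 8 tape sides:
  side 1: 19 + 4 = 23
  side 2: 19 + 4 = 23
  side 3: 18 + 5 = 23
  side 4: 16 + 7 = 23
  side 5: 16 + 6 = 22
  side 6: 15 + 6 = 21
  side 7: 15 = 15
  side 8: 9 = 9
No arrangement into 7 tape sides stays within capacity, so 8 is optimal.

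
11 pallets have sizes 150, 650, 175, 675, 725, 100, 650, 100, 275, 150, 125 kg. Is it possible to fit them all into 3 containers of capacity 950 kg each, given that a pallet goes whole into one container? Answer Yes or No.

Total = 3775 kg; ⌈3775/950⌉ = 4.
At least 4 containers are required, but only 3 are allowed.

No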